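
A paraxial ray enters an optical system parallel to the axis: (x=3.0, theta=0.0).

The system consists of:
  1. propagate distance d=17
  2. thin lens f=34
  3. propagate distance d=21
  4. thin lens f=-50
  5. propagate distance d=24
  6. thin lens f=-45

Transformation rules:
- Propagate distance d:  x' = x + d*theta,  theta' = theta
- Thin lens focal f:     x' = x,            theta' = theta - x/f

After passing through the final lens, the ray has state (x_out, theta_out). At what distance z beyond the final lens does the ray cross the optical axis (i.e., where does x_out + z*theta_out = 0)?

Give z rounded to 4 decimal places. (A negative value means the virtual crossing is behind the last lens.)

Initial: x=3.0000 theta=0.0000
After 1 (propagate distance d=17): x=3.0000 theta=0.0000
After 2 (thin lens f=34): x=3.0000 theta=-3/34 (≈-0.0882)
After 3 (propagate distance d=21): x=39/34 (≈1.1471) theta=-3/34 (≈-0.0882)
After 4 (thin lens f=-50): x=39/34 (≈1.1471) theta=-111/1700 (≈-0.0653)
After 5 (propagate distance d=24): x=-0.4200 theta=-111/1700 (≈-0.0653)
After 6 (thin lens f=-45): x=-0.4200 theta=-1903/25500 (≈-0.0746)
z_focus = -x_out/theta_out = -(-0.4200)/(-1903/25500) = -10710/1903 ≈ -5.6280
Rounded to 4 decimal places: z = -5.6280

Answer: -5.6280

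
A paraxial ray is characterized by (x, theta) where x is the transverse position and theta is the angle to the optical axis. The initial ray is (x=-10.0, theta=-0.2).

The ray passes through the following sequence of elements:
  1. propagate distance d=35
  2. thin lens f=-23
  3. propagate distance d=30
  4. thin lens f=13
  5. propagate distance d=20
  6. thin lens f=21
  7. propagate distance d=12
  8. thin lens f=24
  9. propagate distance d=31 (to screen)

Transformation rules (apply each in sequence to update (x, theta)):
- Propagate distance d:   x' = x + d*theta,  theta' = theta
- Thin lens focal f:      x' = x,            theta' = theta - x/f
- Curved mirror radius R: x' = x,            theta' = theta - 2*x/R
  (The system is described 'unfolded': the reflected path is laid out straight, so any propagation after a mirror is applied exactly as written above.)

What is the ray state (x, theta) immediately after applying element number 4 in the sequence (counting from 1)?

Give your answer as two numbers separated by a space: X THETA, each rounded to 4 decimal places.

Initial: x=-10.0000 theta=-0.2000
After 1 (propagate distance d=35): x=-17.0000 theta=-0.2000
After 2 (thin lens f=-23): x=-17.0000 theta=-108/115 (≈-0.9391)
After 3 (propagate distance d=30): x=-1039/23 (≈-45.1739) theta=-108/115 (≈-0.9391)
After 4 (thin lens f=13): x=-1039/23 (≈-45.1739) theta=3791/1495 (≈2.5358)
Rounded to 4 decimal places: x = -45.1739, theta = 2.5358

Answer: -45.1739 2.5358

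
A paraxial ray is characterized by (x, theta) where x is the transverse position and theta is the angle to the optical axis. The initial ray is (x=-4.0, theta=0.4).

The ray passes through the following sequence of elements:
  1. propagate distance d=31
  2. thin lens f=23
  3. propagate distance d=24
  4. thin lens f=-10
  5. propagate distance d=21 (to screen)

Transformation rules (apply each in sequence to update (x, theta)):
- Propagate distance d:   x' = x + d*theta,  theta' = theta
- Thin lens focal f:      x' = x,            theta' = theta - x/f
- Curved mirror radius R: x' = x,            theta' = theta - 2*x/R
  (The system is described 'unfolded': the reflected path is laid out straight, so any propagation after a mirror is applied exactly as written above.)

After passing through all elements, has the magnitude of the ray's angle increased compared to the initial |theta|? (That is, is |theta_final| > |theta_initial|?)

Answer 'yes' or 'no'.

Answer: yes

Derivation:
Initial: x=-4.0000 theta=0.4000
After 1 (propagate distance d=31): x=8.4000 theta=0.4000
After 2 (thin lens f=23): x=8.4000 theta=4/115 (≈0.0348)
After 3 (propagate distance d=24): x=1062/115 (≈9.2348) theta=4/115 (≈0.0348)
After 4 (thin lens f=-10): x=1062/115 (≈9.2348) theta=551/575 (≈0.9583)
After 5 (propagate distance d=21 (to screen)): x=16881/575 (≈29.3583) theta=551/575 (≈0.9583)
|theta_initial|=0.4000 |theta_final|=551/575 (≈0.9583) -> increased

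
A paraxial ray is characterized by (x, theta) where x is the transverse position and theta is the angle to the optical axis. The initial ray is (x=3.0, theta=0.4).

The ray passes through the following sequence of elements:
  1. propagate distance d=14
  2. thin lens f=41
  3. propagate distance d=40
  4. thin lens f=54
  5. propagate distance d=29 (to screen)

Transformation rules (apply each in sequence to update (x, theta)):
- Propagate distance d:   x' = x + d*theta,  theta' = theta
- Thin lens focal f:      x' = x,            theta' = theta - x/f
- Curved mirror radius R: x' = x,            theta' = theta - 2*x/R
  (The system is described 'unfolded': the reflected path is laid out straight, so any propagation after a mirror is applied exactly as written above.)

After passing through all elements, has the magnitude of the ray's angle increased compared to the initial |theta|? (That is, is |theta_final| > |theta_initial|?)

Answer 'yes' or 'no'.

Initial: x=3.0000 theta=0.4000
After 1 (propagate distance d=14): x=8.6000 theta=0.4000
After 2 (thin lens f=41): x=8.6000 theta=39/205 (≈0.1902)
After 3 (propagate distance d=40): x=3323/205 (≈16.2098) theta=39/205 (≈0.1902)
After 4 (thin lens f=54): x=3323/205 (≈16.2098) theta=-1217/11070 (≈-0.1099)
After 5 (propagate distance d=29 (to screen)): x=144149/11070 (≈13.0216) theta=-1217/11070 (≈-0.1099)
|theta_initial|=0.4000 |theta_final|=1217/11070 (≈0.1099) -> not increased

Answer: no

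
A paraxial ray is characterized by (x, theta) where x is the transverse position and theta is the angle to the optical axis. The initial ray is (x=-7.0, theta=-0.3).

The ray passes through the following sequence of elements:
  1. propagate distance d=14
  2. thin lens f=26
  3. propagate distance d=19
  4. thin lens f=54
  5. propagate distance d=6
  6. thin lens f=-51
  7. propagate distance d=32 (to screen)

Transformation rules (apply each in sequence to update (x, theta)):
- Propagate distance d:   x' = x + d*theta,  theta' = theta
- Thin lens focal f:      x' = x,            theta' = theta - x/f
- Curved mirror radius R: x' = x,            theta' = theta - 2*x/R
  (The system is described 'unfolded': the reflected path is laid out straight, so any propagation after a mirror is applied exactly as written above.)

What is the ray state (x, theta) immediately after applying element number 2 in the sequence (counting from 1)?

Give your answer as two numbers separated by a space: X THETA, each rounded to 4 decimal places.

Answer: -11.2000 0.1308

Derivation:
Initial: x=-7.0000 theta=-0.3000
After 1 (propagate distance d=14): x=-11.2000 theta=-0.3000
After 2 (thin lens f=26): x=-11.2000 theta=17/130 (≈0.1308)
Rounded to 4 decimal places: x = -11.2000, theta = 0.1308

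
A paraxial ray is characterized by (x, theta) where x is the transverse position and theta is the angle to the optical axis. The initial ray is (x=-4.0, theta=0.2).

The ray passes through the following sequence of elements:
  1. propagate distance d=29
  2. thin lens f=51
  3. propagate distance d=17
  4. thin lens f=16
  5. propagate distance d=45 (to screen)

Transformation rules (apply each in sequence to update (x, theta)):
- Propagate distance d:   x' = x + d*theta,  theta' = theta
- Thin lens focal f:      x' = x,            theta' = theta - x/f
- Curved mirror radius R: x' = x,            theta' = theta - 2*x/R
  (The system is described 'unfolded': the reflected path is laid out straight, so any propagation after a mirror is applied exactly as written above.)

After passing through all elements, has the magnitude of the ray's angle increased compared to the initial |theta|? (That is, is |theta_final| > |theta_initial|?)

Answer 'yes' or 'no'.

Answer: no

Derivation:
Initial: x=-4.0000 theta=0.2000
After 1 (propagate distance d=29): x=1.8000 theta=0.2000
After 2 (thin lens f=51): x=1.8000 theta=14/85 (≈0.1647)
After 3 (propagate distance d=17): x=4.6000 theta=14/85 (≈0.1647)
After 4 (thin lens f=16): x=4.6000 theta=-167/1360 (≈-0.1228)
After 5 (propagate distance d=45 (to screen)): x=-1259/1360 (≈-0.9257) theta=-167/1360 (≈-0.1228)
|theta_initial|=0.2000 |theta_final|=167/1360 (≈0.1228) -> not increased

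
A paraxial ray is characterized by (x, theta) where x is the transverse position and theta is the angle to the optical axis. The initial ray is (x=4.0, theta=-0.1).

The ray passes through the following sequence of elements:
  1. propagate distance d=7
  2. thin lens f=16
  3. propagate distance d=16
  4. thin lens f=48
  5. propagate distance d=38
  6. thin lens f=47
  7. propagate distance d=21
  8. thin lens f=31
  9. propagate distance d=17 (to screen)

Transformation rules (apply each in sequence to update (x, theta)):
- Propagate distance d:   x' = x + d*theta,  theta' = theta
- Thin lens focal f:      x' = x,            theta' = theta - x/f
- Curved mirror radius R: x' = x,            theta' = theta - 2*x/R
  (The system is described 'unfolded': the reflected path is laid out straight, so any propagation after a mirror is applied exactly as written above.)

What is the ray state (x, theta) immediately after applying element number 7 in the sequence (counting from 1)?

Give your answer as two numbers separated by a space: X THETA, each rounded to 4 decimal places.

Initial: x=4.0000 theta=-0.1000
After 1 (propagate distance d=7): x=3.3000 theta=-0.1000
After 2 (thin lens f=16): x=3.3000 theta=-49/160 (≈-0.3063)
After 3 (propagate distance d=16): x=-1.6000 theta=-49/160 (≈-0.3063)
After 4 (thin lens f=48): x=-1.6000 theta=-131/480 (≈-0.2729)
After 5 (propagate distance d=38): x=-2873/240 (≈-11.9708) theta=-131/480 (≈-0.2729)
After 6 (thin lens f=47): x=-2873/240 (≈-11.9708) theta=-137/7520 (≈-0.0182)
After 7 (propagate distance d=21): x=-278693/22560 (≈-12.3534) theta=-137/7520 (≈-0.0182)
Rounded to 4 decimal places: x = -12.3534, theta = -0.0182

Answer: -12.3534 -0.0182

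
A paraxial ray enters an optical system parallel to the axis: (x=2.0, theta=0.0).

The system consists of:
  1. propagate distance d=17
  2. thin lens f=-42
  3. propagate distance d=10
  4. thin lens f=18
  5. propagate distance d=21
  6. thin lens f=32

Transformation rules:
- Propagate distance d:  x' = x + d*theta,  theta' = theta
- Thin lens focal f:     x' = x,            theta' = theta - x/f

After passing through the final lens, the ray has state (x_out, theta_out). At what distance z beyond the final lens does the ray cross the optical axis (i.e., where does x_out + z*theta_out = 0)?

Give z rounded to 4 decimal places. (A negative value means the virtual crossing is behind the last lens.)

Answer: 5.4229

Derivation:
Initial: x=2.0000 theta=0.0000
After 1 (propagate distance d=17): x=2.0000 theta=0.0000
After 2 (thin lens f=-42): x=2.0000 theta=1/21 (≈0.0476)
After 3 (propagate distance d=10): x=52/21 (≈2.4762) theta=1/21 (≈0.0476)
After 4 (thin lens f=18): x=52/21 (≈2.4762) theta=-17/189 (≈-0.0899)
After 5 (propagate distance d=21): x=37/63 (≈0.5873) theta=-17/189 (≈-0.0899)
After 6 (thin lens f=32): x=37/63 (≈0.5873) theta=-655/6048 (≈-0.1083)
z_focus = -x_out/theta_out = -(37/63)/(-655/6048) = 3552/655 ≈ 5.4229
Rounded to 4 decimal places: z = 5.4229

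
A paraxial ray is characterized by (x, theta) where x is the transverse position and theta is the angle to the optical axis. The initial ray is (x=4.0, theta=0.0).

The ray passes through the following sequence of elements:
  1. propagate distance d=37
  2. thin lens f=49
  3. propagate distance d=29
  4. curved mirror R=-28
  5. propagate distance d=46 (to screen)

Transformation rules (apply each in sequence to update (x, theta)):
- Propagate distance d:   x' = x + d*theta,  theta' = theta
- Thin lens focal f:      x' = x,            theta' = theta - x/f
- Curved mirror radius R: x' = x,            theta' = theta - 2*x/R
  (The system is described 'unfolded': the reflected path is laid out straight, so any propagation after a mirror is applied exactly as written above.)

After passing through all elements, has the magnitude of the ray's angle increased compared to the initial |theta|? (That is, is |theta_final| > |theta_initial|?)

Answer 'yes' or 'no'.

Initial: x=4.0000 theta=0.0000
After 1 (propagate distance d=37): x=4.0000 theta=0.0000
After 2 (thin lens f=49): x=4.0000 theta=-4/49 (≈-0.0816)
After 3 (propagate distance d=29): x=80/49 (≈1.6327) theta=-4/49 (≈-0.0816)
After 4 (curved mirror R=-28): x=80/49 (≈1.6327) theta=12/343 (≈0.0350)
After 5 (propagate distance d=46 (to screen)): x=1112/343 (≈3.2420) theta=12/343 (≈0.0350)
|theta_initial|=0.0000 |theta_final|=12/343 (≈0.0350) -> increased

Answer: yes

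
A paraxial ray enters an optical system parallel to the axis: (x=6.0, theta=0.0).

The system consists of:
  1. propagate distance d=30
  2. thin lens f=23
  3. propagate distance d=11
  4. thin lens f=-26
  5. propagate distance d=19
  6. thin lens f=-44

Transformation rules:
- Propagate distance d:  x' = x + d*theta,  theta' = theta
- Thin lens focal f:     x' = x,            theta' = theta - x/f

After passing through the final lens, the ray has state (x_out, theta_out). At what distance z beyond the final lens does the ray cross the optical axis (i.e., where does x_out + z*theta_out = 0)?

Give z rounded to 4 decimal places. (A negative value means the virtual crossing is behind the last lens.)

Answer: 3.5509

Derivation:
Initial: x=6.0000 theta=0.0000
After 1 (propagate distance d=30): x=6.0000 theta=0.0000
After 2 (thin lens f=23): x=6.0000 theta=-6/23 (≈-0.2609)
After 3 (propagate distance d=11): x=72/23 (≈3.1304) theta=-6/23 (≈-0.2609)
After 4 (thin lens f=-26): x=72/23 (≈3.1304) theta=-42/299 (≈-0.1405)
After 5 (propagate distance d=19): x=6/13 (≈0.4615) theta=-42/299 (≈-0.1405)
After 6 (thin lens f=-44): x=6/13 (≈0.4615) theta=-855/6578 (≈-0.1300)
z_focus = -x_out/theta_out = -(6/13)/(-855/6578) = 1012/285 ≈ 3.5509
Rounded to 4 decimal places: z = 3.5509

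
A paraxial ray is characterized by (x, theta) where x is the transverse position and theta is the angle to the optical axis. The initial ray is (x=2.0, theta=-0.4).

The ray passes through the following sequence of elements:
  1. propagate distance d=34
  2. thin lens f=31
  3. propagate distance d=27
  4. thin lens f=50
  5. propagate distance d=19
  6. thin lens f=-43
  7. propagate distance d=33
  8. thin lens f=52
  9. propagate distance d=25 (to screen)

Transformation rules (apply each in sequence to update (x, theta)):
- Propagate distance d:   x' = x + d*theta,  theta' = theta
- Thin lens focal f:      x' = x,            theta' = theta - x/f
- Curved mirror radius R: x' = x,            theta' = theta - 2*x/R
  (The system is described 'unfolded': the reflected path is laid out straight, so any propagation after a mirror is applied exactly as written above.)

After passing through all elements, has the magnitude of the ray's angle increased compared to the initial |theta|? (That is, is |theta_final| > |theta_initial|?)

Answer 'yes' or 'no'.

Initial: x=2.0000 theta=-0.4000
After 1 (propagate distance d=34): x=-11.6000 theta=-0.4000
After 2 (thin lens f=31): x=-11.6000 theta=-4/155 (≈-0.0258)
After 3 (propagate distance d=27): x=-1906/155 (≈-12.2968) theta=-4/155 (≈-0.0258)
After 4 (thin lens f=50): x=-1906/155 (≈-12.2968) theta=853/3875 (≈0.2201)
After 5 (propagate distance d=19): x=-31443/3875 (≈-8.1143) theta=853/3875 (≈0.2201)
After 6 (thin lens f=-43): x=-31443/3875 (≈-8.1143) theta=5236/166625 (≈0.0314)
After 7 (propagate distance d=33): x=-1179261/166625 (≈-7.0773) theta=5236/166625 (≈0.0314)
After 8 (thin lens f=52): x=-1179261/166625 (≈-7.0773) theta=1451533/8664500 (≈0.1675)
After 9 (propagate distance d=25 (to screen)): x=-25033247/8664500 (≈-2.8892) theta=1451533/8664500 (≈0.1675)
|theta_initial|=0.4000 |theta_final|=1451533/8664500 (≈0.1675) -> not increased

Answer: no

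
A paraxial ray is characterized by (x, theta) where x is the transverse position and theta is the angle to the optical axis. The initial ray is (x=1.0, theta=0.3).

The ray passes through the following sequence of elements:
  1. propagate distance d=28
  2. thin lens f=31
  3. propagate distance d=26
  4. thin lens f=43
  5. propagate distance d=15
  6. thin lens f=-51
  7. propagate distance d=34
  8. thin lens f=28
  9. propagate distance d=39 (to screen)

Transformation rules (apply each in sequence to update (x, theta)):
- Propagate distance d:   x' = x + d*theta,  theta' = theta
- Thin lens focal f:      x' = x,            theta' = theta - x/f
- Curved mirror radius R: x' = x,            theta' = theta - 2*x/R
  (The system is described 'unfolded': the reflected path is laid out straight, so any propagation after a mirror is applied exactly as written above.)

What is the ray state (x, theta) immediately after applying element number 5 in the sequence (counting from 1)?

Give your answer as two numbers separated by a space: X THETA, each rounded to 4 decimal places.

Initial: x=1.0000 theta=0.3000
After 1 (propagate distance d=28): x=9.4000 theta=0.3000
After 2 (thin lens f=31): x=9.4000 theta=-1/310 (≈-0.0032)
After 3 (propagate distance d=26): x=1444/155 (≈9.3161) theta=-1/310 (≈-0.0032)
After 4 (thin lens f=43): x=1444/155 (≈9.3161) theta=-2931/13330 (≈-0.2199)
After 5 (propagate distance d=15): x=80219/13330 (≈6.0179) theta=-2931/13330 (≈-0.2199)
Rounded to 4 decimal places: x = 6.0179, theta = -0.2199

Answer: 6.0179 -0.2199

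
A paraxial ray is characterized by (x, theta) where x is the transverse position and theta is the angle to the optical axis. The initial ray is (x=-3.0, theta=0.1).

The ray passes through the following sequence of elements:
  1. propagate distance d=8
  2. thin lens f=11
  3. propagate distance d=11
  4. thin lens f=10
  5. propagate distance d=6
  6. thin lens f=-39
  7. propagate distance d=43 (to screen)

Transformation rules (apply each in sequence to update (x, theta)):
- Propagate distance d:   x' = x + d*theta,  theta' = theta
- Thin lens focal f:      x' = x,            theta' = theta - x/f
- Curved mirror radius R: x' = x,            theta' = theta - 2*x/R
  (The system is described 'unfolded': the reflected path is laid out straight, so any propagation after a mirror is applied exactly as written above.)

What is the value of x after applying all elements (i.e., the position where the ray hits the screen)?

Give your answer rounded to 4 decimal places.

Answer: 12.8797

Derivation:
Initial: x=-3.0000 theta=0.1000
After 1 (propagate distance d=8): x=-2.2000 theta=0.1000
After 2 (thin lens f=11): x=-2.2000 theta=0.3000
After 3 (propagate distance d=11): x=1.1000 theta=0.3000
After 4 (thin lens f=10): x=1.1000 theta=0.1900
After 5 (propagate distance d=6): x=2.2400 theta=0.1900
After 6 (thin lens f=-39): x=2.2400 theta=193/780 (≈0.2474)
After 7 (propagate distance d=43 (to screen)): x=50231/3900 (≈12.8797) theta=193/780 (≈0.2474)
Rounded to 4 decimal places: x = 12.8797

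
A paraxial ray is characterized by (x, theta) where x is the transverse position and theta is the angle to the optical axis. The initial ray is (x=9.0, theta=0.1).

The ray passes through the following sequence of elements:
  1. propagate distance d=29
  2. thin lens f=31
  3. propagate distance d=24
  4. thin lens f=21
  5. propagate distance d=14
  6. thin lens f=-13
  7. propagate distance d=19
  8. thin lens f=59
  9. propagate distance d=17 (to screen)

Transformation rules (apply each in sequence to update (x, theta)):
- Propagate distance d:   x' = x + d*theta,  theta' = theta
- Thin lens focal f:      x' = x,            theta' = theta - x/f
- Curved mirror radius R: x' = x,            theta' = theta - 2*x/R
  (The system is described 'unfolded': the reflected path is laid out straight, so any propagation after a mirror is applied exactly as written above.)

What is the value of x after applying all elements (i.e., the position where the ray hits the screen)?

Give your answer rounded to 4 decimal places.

Answer: -23.0320

Derivation:
Initial: x=9.0000 theta=0.1000
After 1 (propagate distance d=29): x=11.9000 theta=0.1000
After 2 (thin lens f=31): x=11.9000 theta=-44/155 (≈-0.2839)
After 3 (propagate distance d=24): x=1577/310 (≈5.0871) theta=-44/155 (≈-0.2839)
After 4 (thin lens f=21): x=1577/310 (≈5.0871) theta=-685/1302 (≈-0.5261)
After 5 (propagate distance d=14): x=-2119/930 (≈-2.2785) theta=-685/1302 (≈-0.5261)
After 6 (thin lens f=-13): x=-2119/930 (≈-2.2785) theta=-761/1085 (≈-0.7014)
After 7 (propagate distance d=19): x=-3277/210 (≈-15.6048) theta=-761/1085 (≈-0.7014)
After 8 (thin lens f=59): x=-3277/210 (≈-15.6048) theta=-167807/384090 (≈-0.4369)
After 9 (propagate distance d=17 (to screen)): x=-1474392/64015 (≈-23.0320) theta=-167807/384090 (≈-0.4369)
Rounded to 4 decimal places: x = -23.0320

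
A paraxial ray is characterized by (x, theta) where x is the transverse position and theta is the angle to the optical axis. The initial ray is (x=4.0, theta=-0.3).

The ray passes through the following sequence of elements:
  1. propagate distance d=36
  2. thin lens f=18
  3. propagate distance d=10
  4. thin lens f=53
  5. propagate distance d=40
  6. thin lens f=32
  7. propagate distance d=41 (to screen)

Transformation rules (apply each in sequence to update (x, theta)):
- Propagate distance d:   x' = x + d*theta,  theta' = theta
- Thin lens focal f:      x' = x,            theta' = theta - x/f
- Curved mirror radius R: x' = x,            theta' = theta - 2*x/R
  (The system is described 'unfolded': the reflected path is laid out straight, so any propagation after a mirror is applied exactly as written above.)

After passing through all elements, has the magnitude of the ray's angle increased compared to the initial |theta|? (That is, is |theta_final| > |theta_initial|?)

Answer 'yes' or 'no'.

Answer: no

Derivation:
Initial: x=4.0000 theta=-0.3000
After 1 (propagate distance d=36): x=-6.8000 theta=-0.3000
After 2 (thin lens f=18): x=-6.8000 theta=7/90 (≈0.0778)
After 3 (propagate distance d=10): x=-271/45 (≈-6.0222) theta=7/90 (≈0.0778)
After 4 (thin lens f=53): x=-271/45 (≈-6.0222) theta=913/4770 (≈0.1914)
After 5 (propagate distance d=40): x=433/265 (≈1.6340) theta=913/4770 (≈0.1914)
After 6 (thin lens f=32): x=433/265 (≈1.6340) theta=10711/76320 (≈0.1403)
After 7 (propagate distance d=41 (to screen)): x=112771/15264 (≈7.3880) theta=10711/76320 (≈0.1403)
|theta_initial|=0.3000 |theta_final|=10711/76320 (≈0.1403) -> not increased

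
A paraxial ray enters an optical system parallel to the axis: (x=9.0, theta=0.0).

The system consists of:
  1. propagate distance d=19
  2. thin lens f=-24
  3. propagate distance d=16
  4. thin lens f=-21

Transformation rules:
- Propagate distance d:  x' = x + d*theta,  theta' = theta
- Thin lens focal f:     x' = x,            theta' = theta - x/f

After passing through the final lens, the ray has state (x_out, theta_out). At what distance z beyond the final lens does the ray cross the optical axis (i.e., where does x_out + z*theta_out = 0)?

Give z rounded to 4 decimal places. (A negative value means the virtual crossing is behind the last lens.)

Initial: x=9.0000 theta=0.0000
After 1 (propagate distance d=19): x=9.0000 theta=0.0000
After 2 (thin lens f=-24): x=9.0000 theta=0.3750
After 3 (propagate distance d=16): x=15.0000 theta=0.3750
After 4 (thin lens f=-21): x=15.0000 theta=61/56 (≈1.0893)
z_focus = -x_out/theta_out = -(15.0000)/(61/56) = -840/61 ≈ -13.7705
Rounded to 4 decimal places: z = -13.7705

Answer: -13.7705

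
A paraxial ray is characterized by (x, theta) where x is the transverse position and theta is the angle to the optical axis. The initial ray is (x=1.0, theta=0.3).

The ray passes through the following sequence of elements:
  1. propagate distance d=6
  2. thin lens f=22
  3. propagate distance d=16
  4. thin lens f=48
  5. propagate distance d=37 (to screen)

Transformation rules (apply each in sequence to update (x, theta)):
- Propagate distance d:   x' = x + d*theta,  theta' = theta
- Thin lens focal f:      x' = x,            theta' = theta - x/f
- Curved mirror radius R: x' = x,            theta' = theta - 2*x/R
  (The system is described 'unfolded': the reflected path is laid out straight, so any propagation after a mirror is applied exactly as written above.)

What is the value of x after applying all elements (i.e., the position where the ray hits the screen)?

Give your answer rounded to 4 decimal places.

Answer: 7.6659

Derivation:
Initial: x=1.0000 theta=0.3000
After 1 (propagate distance d=6): x=2.8000 theta=0.3000
After 2 (thin lens f=22): x=2.8000 theta=19/110 (≈0.1727)
After 3 (propagate distance d=16): x=306/55 (≈5.5636) theta=19/110 (≈0.1727)
After 4 (thin lens f=48): x=306/55 (≈5.5636) theta=5/88 (≈0.0568)
After 5 (propagate distance d=37 (to screen)): x=3373/440 (≈7.6659) theta=5/88 (≈0.0568)
Rounded to 4 decimal places: x = 7.6659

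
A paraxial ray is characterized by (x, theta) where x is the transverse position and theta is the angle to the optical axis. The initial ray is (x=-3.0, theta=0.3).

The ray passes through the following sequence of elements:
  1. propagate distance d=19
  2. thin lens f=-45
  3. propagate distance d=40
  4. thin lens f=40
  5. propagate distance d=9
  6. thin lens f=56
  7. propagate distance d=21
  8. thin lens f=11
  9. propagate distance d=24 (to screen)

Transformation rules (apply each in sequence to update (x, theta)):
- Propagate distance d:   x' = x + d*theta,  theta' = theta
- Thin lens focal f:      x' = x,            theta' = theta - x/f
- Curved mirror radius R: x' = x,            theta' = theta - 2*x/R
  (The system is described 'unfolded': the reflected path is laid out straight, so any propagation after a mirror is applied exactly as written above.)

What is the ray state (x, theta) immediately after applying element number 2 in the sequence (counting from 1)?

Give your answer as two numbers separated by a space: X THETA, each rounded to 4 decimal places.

Initial: x=-3.0000 theta=0.3000
After 1 (propagate distance d=19): x=2.7000 theta=0.3000
After 2 (thin lens f=-45): x=2.7000 theta=0.3600
Rounded to 4 decimal places: x = 2.7000, theta = 0.3600

Answer: 2.7000 0.3600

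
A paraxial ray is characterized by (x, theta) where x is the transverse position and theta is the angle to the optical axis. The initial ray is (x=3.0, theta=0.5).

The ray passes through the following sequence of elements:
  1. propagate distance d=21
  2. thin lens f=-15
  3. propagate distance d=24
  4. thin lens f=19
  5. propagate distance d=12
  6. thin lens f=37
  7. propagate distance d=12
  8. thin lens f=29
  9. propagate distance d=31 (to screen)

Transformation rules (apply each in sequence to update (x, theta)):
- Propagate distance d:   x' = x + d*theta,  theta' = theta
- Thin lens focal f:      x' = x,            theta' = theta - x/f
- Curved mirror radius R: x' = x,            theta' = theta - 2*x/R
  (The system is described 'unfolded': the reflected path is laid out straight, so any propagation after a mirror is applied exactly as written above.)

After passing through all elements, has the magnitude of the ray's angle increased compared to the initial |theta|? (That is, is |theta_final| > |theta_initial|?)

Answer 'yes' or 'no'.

Initial: x=3.0000 theta=0.5000
After 1 (propagate distance d=21): x=13.5000 theta=0.5000
After 2 (thin lens f=-15): x=13.5000 theta=1.4000
After 3 (propagate distance d=24): x=47.1000 theta=1.4000
After 4 (thin lens f=19): x=47.1000 theta=-41/38 (≈-1.0789)
After 5 (propagate distance d=12): x=6489/190 (≈34.1526) theta=-41/38 (≈-1.0789)
After 6 (thin lens f=37): x=6489/190 (≈34.1526) theta=-7037/3515 (≈-2.0020)
After 7 (propagate distance d=12): x=14241/1406 (≈10.1287) theta=-7037/3515 (≈-2.0020)
After 8 (thin lens f=29): x=14241/1406 (≈10.1287) theta=-25229/10730 (≈-2.3513)
After 9 (propagate distance d=31 (to screen)): x=-6397468/101935 (≈-62.7603) theta=-25229/10730 (≈-2.3513)
|theta_initial|=0.5000 |theta_final|=25229/10730 (≈2.3513) -> increased

Answer: yes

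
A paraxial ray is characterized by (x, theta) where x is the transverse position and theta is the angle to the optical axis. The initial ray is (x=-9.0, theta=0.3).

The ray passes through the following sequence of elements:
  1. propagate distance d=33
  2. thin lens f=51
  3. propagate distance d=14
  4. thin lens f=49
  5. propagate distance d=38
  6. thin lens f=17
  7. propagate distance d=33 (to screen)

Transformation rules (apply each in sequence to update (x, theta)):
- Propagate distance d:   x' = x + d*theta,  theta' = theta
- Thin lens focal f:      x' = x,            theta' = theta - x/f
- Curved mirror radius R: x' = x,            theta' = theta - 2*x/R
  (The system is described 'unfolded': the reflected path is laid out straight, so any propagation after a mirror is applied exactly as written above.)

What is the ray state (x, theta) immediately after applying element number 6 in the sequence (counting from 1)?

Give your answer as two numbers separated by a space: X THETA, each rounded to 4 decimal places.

Initial: x=-9.0000 theta=0.3000
After 1 (propagate distance d=33): x=0.9000 theta=0.3000
After 2 (thin lens f=51): x=0.9000 theta=24/85 (≈0.2824)
After 3 (propagate distance d=14): x=165/34 (≈4.8529) theta=24/85 (≈0.2824)
After 4 (thin lens f=49): x=165/34 (≈4.8529) theta=1527/8330 (≈0.1833)
After 5 (propagate distance d=38): x=98451/8330 (≈11.8188) theta=1527/8330 (≈0.1833)
After 6 (thin lens f=17): x=98451/8330 (≈11.8188) theta=-5178/10115 (≈-0.5119)
Rounded to 4 decimal places: x = 11.8188, theta = -0.5119

Answer: 11.8188 -0.5119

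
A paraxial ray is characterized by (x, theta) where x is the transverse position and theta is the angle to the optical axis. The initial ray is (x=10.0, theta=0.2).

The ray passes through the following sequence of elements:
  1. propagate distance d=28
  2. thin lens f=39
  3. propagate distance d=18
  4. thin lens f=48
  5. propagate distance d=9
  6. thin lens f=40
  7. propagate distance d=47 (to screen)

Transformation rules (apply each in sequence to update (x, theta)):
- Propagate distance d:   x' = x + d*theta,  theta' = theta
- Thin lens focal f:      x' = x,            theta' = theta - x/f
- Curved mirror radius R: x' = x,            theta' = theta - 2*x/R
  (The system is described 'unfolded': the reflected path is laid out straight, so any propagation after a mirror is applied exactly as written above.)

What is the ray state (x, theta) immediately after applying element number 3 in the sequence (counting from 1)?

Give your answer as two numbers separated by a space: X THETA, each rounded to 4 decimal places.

Answer: 12.0000 -0.2000

Derivation:
Initial: x=10.0000 theta=0.2000
After 1 (propagate distance d=28): x=15.6000 theta=0.2000
After 2 (thin lens f=39): x=15.6000 theta=-0.2000
After 3 (propagate distance d=18): x=12.0000 theta=-0.2000
Rounded to 4 decimal places: x = 12.0000, theta = -0.2000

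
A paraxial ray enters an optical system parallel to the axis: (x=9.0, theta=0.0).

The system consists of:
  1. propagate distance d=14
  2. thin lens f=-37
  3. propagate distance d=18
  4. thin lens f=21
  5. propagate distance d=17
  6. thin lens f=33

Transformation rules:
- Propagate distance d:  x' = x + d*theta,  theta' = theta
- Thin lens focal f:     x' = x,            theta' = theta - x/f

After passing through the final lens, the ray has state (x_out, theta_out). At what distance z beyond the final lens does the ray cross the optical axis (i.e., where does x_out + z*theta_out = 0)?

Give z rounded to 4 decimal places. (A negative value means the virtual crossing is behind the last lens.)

Answer: 11.2072

Derivation:
Initial: x=9.0000 theta=0.0000
After 1 (propagate distance d=14): x=9.0000 theta=0.0000
After 2 (thin lens f=-37): x=9.0000 theta=9/37 (≈0.2432)
After 3 (propagate distance d=18): x=495/37 (≈13.3784) theta=9/37 (≈0.2432)
After 4 (thin lens f=21): x=495/37 (≈13.3784) theta=-102/259 (≈-0.3938)
After 5 (propagate distance d=17): x=1731/259 (≈6.6834) theta=-102/259 (≈-0.3938)
After 6 (thin lens f=33): x=1731/259 (≈6.6834) theta=-1699/2849 (≈-0.5963)
z_focus = -x_out/theta_out = -(1731/259)/(-1699/2849) = 19041/1699 ≈ 11.2072
Rounded to 4 decimal places: z = 11.2072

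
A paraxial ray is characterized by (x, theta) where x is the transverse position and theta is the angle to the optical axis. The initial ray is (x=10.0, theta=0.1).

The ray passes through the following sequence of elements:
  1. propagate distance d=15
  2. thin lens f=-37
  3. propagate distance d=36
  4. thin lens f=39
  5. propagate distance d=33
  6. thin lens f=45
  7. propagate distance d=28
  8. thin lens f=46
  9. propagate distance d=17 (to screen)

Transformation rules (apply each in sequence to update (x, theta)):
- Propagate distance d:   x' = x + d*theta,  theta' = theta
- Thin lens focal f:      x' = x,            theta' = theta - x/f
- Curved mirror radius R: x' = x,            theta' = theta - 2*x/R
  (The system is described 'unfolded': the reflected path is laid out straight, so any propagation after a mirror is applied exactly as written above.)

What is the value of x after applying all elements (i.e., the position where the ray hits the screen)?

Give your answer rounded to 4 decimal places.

Answer: -11.5803

Derivation:
Initial: x=10.0000 theta=0.1000
After 1 (propagate distance d=15): x=11.5000 theta=0.1000
After 2 (thin lens f=-37): x=11.5000 theta=76/185 (≈0.4108)
After 3 (propagate distance d=36): x=9727/370 (≈26.2892) theta=76/185 (≈0.4108)
After 4 (thin lens f=39): x=9727/370 (≈26.2892) theta=-3799/14430 (≈-0.2633)
After 5 (propagate distance d=33): x=42331/2405 (≈17.6012) theta=-3799/14430 (≈-0.2633)
After 6 (thin lens f=45): x=42331/2405 (≈17.6012) theta=-141647/216450 (≈-0.6544)
After 7 (propagate distance d=28): x=-78163/108225 (≈-0.7222) theta=-141647/216450 (≈-0.6544)
After 8 (thin lens f=46): x=-78163/108225 (≈-0.7222) theta=-176651/276575 (≈-0.6387)
After 9 (propagate distance d=17 (to screen)): x=-28825352/2489175 (≈-11.5803) theta=-176651/276575 (≈-0.6387)
Rounded to 4 decimal places: x = -11.5803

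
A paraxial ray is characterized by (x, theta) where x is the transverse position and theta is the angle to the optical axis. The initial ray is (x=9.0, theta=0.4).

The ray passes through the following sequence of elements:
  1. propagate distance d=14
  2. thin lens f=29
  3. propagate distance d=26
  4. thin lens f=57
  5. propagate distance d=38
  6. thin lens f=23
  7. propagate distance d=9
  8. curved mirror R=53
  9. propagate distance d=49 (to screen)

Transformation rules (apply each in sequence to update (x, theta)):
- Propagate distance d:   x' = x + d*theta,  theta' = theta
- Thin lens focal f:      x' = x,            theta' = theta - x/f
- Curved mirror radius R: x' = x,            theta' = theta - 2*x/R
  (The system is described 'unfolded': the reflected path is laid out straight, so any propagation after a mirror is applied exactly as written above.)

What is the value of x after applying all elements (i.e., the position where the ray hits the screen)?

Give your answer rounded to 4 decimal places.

Initial: x=9.0000 theta=0.4000
After 1 (propagate distance d=14): x=14.6000 theta=0.4000
After 2 (thin lens f=29): x=14.6000 theta=-3/29 (≈-0.1034)
After 3 (propagate distance d=26): x=1727/145 (≈11.9103) theta=-3/29 (≈-0.1034)
After 4 (thin lens f=57): x=1727/145 (≈11.9103) theta=-2582/8265 (≈-0.3124)
After 5 (propagate distance d=38): x=17/435 (≈0.0391) theta=-2582/8265 (≈-0.3124)
After 6 (thin lens f=23): x=17/435 (≈0.0391) theta=-19903/63365 (≈-0.3141)
After 7 (propagate distance d=9): x=-529952/190095 (≈-2.7878) theta=-19903/63365 (≈-0.3141)
After 8 (curved mirror R=53): x=-529952/190095 (≈-2.7878) theta=-2104673/10075035 (≈-0.2089)
After 9 (propagate distance d=49 (to screen)): x=-43738811/3358345 (≈-13.0239) theta=-2104673/10075035 (≈-0.2089)
Rounded to 4 decimal places: x = -13.0239

Answer: -13.0239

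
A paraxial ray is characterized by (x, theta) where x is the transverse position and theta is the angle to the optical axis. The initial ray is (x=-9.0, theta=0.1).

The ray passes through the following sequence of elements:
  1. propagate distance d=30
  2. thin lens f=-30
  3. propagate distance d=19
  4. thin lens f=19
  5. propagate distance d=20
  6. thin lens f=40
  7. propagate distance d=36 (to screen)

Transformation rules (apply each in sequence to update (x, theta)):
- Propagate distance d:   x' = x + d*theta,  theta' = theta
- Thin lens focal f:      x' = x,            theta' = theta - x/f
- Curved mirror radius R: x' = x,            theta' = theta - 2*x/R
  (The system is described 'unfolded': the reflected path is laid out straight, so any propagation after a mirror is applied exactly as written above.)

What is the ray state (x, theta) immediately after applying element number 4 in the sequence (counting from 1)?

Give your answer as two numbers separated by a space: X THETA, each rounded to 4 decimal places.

Initial: x=-9.0000 theta=0.1000
After 1 (propagate distance d=30): x=-6.0000 theta=0.1000
After 2 (thin lens f=-30): x=-6.0000 theta=-0.1000
After 3 (propagate distance d=19): x=-7.9000 theta=-0.1000
After 4 (thin lens f=19): x=-7.9000 theta=6/19 (≈0.3158)
Rounded to 4 decimal places: x = -7.9000, theta = 0.3158

Answer: -7.9000 0.3158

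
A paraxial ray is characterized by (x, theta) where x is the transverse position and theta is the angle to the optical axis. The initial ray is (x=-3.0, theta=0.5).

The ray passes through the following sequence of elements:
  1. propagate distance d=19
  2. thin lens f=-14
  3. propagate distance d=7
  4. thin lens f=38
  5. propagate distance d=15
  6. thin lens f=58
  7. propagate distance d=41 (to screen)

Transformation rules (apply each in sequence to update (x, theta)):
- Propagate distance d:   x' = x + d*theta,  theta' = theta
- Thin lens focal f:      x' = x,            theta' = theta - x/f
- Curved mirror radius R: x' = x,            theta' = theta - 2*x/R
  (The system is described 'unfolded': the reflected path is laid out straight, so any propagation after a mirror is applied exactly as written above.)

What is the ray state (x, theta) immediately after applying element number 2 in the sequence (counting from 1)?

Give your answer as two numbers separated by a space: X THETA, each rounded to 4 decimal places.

Answer: 6.5000 0.9643

Derivation:
Initial: x=-3.0000 theta=0.5000
After 1 (propagate distance d=19): x=6.5000 theta=0.5000
After 2 (thin lens f=-14): x=6.5000 theta=27/28 (≈0.9643)
Rounded to 4 decimal places: x = 6.5000, theta = 0.9643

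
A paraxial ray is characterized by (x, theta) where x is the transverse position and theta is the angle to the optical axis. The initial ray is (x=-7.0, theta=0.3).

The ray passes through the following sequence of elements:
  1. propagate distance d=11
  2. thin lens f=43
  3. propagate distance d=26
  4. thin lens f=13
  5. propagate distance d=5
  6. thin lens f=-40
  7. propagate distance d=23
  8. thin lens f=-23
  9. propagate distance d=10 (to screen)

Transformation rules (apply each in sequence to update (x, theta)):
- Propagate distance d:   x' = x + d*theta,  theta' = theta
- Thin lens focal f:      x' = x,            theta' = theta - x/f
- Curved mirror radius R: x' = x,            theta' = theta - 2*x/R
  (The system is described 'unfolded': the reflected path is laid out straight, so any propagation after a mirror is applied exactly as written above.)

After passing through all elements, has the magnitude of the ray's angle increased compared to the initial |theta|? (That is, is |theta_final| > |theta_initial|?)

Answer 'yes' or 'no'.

Answer: yes

Derivation:
Initial: x=-7.0000 theta=0.3000
After 1 (propagate distance d=11): x=-3.7000 theta=0.3000
After 2 (thin lens f=43): x=-3.7000 theta=83/215 (≈0.3860)
After 3 (propagate distance d=26): x=545/86 (≈6.3372) theta=83/215 (≈0.3860)
After 4 (thin lens f=13): x=545/86 (≈6.3372) theta=-567/5590 (≈-0.1014)
After 5 (propagate distance d=5): x=3259/559 (≈5.8301) theta=-567/5590 (≈-0.1014)
After 6 (thin lens f=-40): x=3259/559 (≈5.8301) theta=991/22360 (≈0.0443)
After 7 (propagate distance d=23): x=11781/1720 (≈6.8494) theta=991/22360 (≈0.0443)
After 8 (thin lens f=-23): x=11781/1720 (≈6.8494) theta=87973/257140 (≈0.3421)
After 9 (propagate distance d=10 (to screen)): x=5281979/514280 (≈10.2706) theta=87973/257140 (≈0.3421)
|theta_initial|=0.3000 |theta_final|=87973/257140 (≈0.3421) -> increased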